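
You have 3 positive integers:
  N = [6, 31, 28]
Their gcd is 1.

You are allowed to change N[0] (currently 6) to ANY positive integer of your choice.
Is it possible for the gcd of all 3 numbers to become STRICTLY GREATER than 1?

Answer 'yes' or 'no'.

Current gcd = 1
gcd of all OTHER numbers (without N[0]=6): gcd([31, 28]) = 1
The new gcd after any change is gcd(1, new_value).
This can be at most 1.
Since 1 = old gcd 1, the gcd can only stay the same or decrease.

Answer: no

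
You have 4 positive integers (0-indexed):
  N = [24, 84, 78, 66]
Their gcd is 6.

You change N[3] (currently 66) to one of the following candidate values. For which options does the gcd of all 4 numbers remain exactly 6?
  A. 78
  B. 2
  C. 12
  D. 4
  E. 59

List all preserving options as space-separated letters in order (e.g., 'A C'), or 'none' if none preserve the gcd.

Answer: A C

Derivation:
Old gcd = 6; gcd of others (without N[3]) = 6
New gcd for candidate v: gcd(6, v). Preserves old gcd iff gcd(6, v) = 6.
  Option A: v=78, gcd(6,78)=6 -> preserves
  Option B: v=2, gcd(6,2)=2 -> changes
  Option C: v=12, gcd(6,12)=6 -> preserves
  Option D: v=4, gcd(6,4)=2 -> changes
  Option E: v=59, gcd(6,59)=1 -> changes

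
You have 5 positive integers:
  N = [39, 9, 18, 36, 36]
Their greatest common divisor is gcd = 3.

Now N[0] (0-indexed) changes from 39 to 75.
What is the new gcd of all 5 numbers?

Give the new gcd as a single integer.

Numbers: [39, 9, 18, 36, 36], gcd = 3
Change: index 0, 39 -> 75
gcd of the OTHER numbers (without index 0): gcd([9, 18, 36, 36]) = 9
New gcd = gcd(g_others, new_val) = gcd(9, 75) = 3

Answer: 3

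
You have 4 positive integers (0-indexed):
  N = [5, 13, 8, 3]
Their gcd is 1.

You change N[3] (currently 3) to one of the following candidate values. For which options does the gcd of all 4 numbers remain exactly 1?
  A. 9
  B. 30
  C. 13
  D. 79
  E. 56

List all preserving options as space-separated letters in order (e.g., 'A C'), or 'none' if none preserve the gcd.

Answer: A B C D E

Derivation:
Old gcd = 1; gcd of others (without N[3]) = 1
New gcd for candidate v: gcd(1, v). Preserves old gcd iff gcd(1, v) = 1.
  Option A: v=9, gcd(1,9)=1 -> preserves
  Option B: v=30, gcd(1,30)=1 -> preserves
  Option C: v=13, gcd(1,13)=1 -> preserves
  Option D: v=79, gcd(1,79)=1 -> preserves
  Option E: v=56, gcd(1,56)=1 -> preserves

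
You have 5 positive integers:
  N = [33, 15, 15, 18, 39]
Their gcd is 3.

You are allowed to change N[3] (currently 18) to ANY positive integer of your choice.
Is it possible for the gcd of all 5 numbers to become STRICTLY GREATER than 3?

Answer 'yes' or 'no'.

Current gcd = 3
gcd of all OTHER numbers (without N[3]=18): gcd([33, 15, 15, 39]) = 3
The new gcd after any change is gcd(3, new_value).
This can be at most 3.
Since 3 = old gcd 3, the gcd can only stay the same or decrease.

Answer: no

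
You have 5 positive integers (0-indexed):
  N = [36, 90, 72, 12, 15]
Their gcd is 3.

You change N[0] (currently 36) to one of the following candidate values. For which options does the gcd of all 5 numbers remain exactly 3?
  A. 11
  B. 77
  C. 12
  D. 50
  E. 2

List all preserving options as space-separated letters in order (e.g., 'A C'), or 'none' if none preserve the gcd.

Answer: C

Derivation:
Old gcd = 3; gcd of others (without N[0]) = 3
New gcd for candidate v: gcd(3, v). Preserves old gcd iff gcd(3, v) = 3.
  Option A: v=11, gcd(3,11)=1 -> changes
  Option B: v=77, gcd(3,77)=1 -> changes
  Option C: v=12, gcd(3,12)=3 -> preserves
  Option D: v=50, gcd(3,50)=1 -> changes
  Option E: v=2, gcd(3,2)=1 -> changes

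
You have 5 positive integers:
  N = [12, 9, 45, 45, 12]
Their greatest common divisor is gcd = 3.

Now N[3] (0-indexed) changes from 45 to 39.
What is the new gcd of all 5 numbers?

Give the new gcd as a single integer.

Numbers: [12, 9, 45, 45, 12], gcd = 3
Change: index 3, 45 -> 39
gcd of the OTHER numbers (without index 3): gcd([12, 9, 45, 12]) = 3
New gcd = gcd(g_others, new_val) = gcd(3, 39) = 3

Answer: 3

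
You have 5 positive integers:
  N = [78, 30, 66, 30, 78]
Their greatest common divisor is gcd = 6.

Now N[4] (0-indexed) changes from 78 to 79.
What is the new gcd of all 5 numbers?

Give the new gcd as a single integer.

Answer: 1

Derivation:
Numbers: [78, 30, 66, 30, 78], gcd = 6
Change: index 4, 78 -> 79
gcd of the OTHER numbers (without index 4): gcd([78, 30, 66, 30]) = 6
New gcd = gcd(g_others, new_val) = gcd(6, 79) = 1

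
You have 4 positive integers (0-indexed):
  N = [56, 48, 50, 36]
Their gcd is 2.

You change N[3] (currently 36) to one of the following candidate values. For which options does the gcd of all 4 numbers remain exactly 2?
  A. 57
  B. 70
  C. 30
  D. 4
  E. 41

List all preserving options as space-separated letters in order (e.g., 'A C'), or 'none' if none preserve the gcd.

Answer: B C D

Derivation:
Old gcd = 2; gcd of others (without N[3]) = 2
New gcd for candidate v: gcd(2, v). Preserves old gcd iff gcd(2, v) = 2.
  Option A: v=57, gcd(2,57)=1 -> changes
  Option B: v=70, gcd(2,70)=2 -> preserves
  Option C: v=30, gcd(2,30)=2 -> preserves
  Option D: v=4, gcd(2,4)=2 -> preserves
  Option E: v=41, gcd(2,41)=1 -> changes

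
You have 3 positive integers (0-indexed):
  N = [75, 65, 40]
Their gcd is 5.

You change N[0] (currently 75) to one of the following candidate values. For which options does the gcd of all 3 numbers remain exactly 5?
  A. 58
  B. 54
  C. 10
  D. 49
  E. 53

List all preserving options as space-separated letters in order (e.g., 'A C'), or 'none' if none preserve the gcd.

Answer: C

Derivation:
Old gcd = 5; gcd of others (without N[0]) = 5
New gcd for candidate v: gcd(5, v). Preserves old gcd iff gcd(5, v) = 5.
  Option A: v=58, gcd(5,58)=1 -> changes
  Option B: v=54, gcd(5,54)=1 -> changes
  Option C: v=10, gcd(5,10)=5 -> preserves
  Option D: v=49, gcd(5,49)=1 -> changes
  Option E: v=53, gcd(5,53)=1 -> changes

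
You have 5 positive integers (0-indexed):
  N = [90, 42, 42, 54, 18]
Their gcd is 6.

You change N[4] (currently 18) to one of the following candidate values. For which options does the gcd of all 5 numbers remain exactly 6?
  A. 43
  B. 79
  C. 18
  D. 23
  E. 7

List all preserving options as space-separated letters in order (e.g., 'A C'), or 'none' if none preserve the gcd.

Answer: C

Derivation:
Old gcd = 6; gcd of others (without N[4]) = 6
New gcd for candidate v: gcd(6, v). Preserves old gcd iff gcd(6, v) = 6.
  Option A: v=43, gcd(6,43)=1 -> changes
  Option B: v=79, gcd(6,79)=1 -> changes
  Option C: v=18, gcd(6,18)=6 -> preserves
  Option D: v=23, gcd(6,23)=1 -> changes
  Option E: v=7, gcd(6,7)=1 -> changes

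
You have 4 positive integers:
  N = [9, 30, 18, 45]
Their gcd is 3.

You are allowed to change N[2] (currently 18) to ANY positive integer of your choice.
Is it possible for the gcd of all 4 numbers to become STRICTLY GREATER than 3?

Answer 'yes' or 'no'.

Current gcd = 3
gcd of all OTHER numbers (without N[2]=18): gcd([9, 30, 45]) = 3
The new gcd after any change is gcd(3, new_value).
This can be at most 3.
Since 3 = old gcd 3, the gcd can only stay the same or decrease.

Answer: no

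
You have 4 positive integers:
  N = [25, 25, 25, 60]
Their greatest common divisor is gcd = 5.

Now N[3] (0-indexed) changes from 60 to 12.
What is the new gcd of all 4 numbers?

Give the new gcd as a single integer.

Answer: 1

Derivation:
Numbers: [25, 25, 25, 60], gcd = 5
Change: index 3, 60 -> 12
gcd of the OTHER numbers (without index 3): gcd([25, 25, 25]) = 25
New gcd = gcd(g_others, new_val) = gcd(25, 12) = 1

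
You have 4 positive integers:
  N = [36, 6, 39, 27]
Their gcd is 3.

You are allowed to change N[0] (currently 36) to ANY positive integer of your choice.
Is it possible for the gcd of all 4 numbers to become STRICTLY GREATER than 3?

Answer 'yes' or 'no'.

Current gcd = 3
gcd of all OTHER numbers (without N[0]=36): gcd([6, 39, 27]) = 3
The new gcd after any change is gcd(3, new_value).
This can be at most 3.
Since 3 = old gcd 3, the gcd can only stay the same or decrease.

Answer: no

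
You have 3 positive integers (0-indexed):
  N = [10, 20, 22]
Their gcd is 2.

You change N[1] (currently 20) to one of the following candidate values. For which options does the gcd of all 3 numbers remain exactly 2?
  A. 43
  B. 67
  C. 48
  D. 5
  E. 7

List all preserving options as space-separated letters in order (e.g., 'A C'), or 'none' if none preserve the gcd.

Old gcd = 2; gcd of others (without N[1]) = 2
New gcd for candidate v: gcd(2, v). Preserves old gcd iff gcd(2, v) = 2.
  Option A: v=43, gcd(2,43)=1 -> changes
  Option B: v=67, gcd(2,67)=1 -> changes
  Option C: v=48, gcd(2,48)=2 -> preserves
  Option D: v=5, gcd(2,5)=1 -> changes
  Option E: v=7, gcd(2,7)=1 -> changes

Answer: C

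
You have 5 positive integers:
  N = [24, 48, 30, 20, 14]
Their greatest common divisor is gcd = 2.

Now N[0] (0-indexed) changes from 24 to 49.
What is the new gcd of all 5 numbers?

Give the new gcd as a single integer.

Numbers: [24, 48, 30, 20, 14], gcd = 2
Change: index 0, 24 -> 49
gcd of the OTHER numbers (without index 0): gcd([48, 30, 20, 14]) = 2
New gcd = gcd(g_others, new_val) = gcd(2, 49) = 1

Answer: 1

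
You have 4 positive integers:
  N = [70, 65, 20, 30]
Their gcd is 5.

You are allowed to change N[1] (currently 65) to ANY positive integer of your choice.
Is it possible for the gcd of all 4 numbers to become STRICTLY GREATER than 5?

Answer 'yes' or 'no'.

Answer: yes

Derivation:
Current gcd = 5
gcd of all OTHER numbers (without N[1]=65): gcd([70, 20, 30]) = 10
The new gcd after any change is gcd(10, new_value).
This can be at most 10.
Since 10 > old gcd 5, the gcd CAN increase (e.g., set N[1] = 10).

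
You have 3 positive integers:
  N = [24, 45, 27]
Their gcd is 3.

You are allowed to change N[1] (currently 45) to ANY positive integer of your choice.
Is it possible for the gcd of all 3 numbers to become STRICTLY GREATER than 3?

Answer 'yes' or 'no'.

Current gcd = 3
gcd of all OTHER numbers (without N[1]=45): gcd([24, 27]) = 3
The new gcd after any change is gcd(3, new_value).
This can be at most 3.
Since 3 = old gcd 3, the gcd can only stay the same or decrease.

Answer: no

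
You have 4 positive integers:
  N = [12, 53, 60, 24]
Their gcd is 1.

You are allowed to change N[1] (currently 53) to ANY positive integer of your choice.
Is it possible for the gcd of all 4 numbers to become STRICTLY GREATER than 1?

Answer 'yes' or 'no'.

Answer: yes

Derivation:
Current gcd = 1
gcd of all OTHER numbers (without N[1]=53): gcd([12, 60, 24]) = 12
The new gcd after any change is gcd(12, new_value).
This can be at most 12.
Since 12 > old gcd 1, the gcd CAN increase (e.g., set N[1] = 12).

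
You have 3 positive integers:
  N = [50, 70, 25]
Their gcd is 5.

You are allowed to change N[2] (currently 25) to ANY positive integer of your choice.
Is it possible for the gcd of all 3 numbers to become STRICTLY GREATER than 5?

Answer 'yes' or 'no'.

Answer: yes

Derivation:
Current gcd = 5
gcd of all OTHER numbers (without N[2]=25): gcd([50, 70]) = 10
The new gcd after any change is gcd(10, new_value).
This can be at most 10.
Since 10 > old gcd 5, the gcd CAN increase (e.g., set N[2] = 10).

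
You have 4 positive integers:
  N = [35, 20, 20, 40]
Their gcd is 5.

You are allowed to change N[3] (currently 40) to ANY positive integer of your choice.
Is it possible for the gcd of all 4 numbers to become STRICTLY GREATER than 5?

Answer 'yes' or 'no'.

Answer: no

Derivation:
Current gcd = 5
gcd of all OTHER numbers (without N[3]=40): gcd([35, 20, 20]) = 5
The new gcd after any change is gcd(5, new_value).
This can be at most 5.
Since 5 = old gcd 5, the gcd can only stay the same or decrease.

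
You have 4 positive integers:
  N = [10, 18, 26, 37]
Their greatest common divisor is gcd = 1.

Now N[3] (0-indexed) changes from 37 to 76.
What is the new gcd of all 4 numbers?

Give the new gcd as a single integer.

Answer: 2

Derivation:
Numbers: [10, 18, 26, 37], gcd = 1
Change: index 3, 37 -> 76
gcd of the OTHER numbers (without index 3): gcd([10, 18, 26]) = 2
New gcd = gcd(g_others, new_val) = gcd(2, 76) = 2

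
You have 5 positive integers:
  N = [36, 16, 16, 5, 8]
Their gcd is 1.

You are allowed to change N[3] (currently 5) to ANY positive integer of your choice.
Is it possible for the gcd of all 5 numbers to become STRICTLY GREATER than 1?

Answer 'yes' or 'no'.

Current gcd = 1
gcd of all OTHER numbers (without N[3]=5): gcd([36, 16, 16, 8]) = 4
The new gcd after any change is gcd(4, new_value).
This can be at most 4.
Since 4 > old gcd 1, the gcd CAN increase (e.g., set N[3] = 4).

Answer: yes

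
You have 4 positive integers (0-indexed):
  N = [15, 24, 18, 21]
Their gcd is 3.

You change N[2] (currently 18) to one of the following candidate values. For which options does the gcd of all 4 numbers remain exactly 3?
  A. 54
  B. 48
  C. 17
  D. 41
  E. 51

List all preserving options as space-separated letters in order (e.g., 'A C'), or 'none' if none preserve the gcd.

Answer: A B E

Derivation:
Old gcd = 3; gcd of others (without N[2]) = 3
New gcd for candidate v: gcd(3, v). Preserves old gcd iff gcd(3, v) = 3.
  Option A: v=54, gcd(3,54)=3 -> preserves
  Option B: v=48, gcd(3,48)=3 -> preserves
  Option C: v=17, gcd(3,17)=1 -> changes
  Option D: v=41, gcd(3,41)=1 -> changes
  Option E: v=51, gcd(3,51)=3 -> preserves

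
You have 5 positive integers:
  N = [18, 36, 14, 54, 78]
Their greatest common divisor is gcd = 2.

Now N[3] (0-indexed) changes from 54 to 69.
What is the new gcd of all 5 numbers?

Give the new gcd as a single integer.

Numbers: [18, 36, 14, 54, 78], gcd = 2
Change: index 3, 54 -> 69
gcd of the OTHER numbers (without index 3): gcd([18, 36, 14, 78]) = 2
New gcd = gcd(g_others, new_val) = gcd(2, 69) = 1

Answer: 1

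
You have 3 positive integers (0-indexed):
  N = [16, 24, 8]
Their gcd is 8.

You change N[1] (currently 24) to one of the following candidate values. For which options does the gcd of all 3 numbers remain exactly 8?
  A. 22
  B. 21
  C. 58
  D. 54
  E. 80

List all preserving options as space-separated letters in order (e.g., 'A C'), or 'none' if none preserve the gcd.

Old gcd = 8; gcd of others (without N[1]) = 8
New gcd for candidate v: gcd(8, v). Preserves old gcd iff gcd(8, v) = 8.
  Option A: v=22, gcd(8,22)=2 -> changes
  Option B: v=21, gcd(8,21)=1 -> changes
  Option C: v=58, gcd(8,58)=2 -> changes
  Option D: v=54, gcd(8,54)=2 -> changes
  Option E: v=80, gcd(8,80)=8 -> preserves

Answer: E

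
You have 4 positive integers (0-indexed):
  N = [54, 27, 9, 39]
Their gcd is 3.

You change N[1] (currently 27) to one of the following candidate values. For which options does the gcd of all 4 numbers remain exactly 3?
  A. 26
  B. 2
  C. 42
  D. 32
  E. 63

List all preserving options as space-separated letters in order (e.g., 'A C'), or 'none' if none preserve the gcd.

Old gcd = 3; gcd of others (without N[1]) = 3
New gcd for candidate v: gcd(3, v). Preserves old gcd iff gcd(3, v) = 3.
  Option A: v=26, gcd(3,26)=1 -> changes
  Option B: v=2, gcd(3,2)=1 -> changes
  Option C: v=42, gcd(3,42)=3 -> preserves
  Option D: v=32, gcd(3,32)=1 -> changes
  Option E: v=63, gcd(3,63)=3 -> preserves

Answer: C E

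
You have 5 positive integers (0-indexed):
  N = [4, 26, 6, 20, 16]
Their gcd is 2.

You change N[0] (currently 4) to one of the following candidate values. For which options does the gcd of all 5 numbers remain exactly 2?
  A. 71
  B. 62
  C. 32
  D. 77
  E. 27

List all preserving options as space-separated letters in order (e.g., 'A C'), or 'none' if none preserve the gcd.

Old gcd = 2; gcd of others (without N[0]) = 2
New gcd for candidate v: gcd(2, v). Preserves old gcd iff gcd(2, v) = 2.
  Option A: v=71, gcd(2,71)=1 -> changes
  Option B: v=62, gcd(2,62)=2 -> preserves
  Option C: v=32, gcd(2,32)=2 -> preserves
  Option D: v=77, gcd(2,77)=1 -> changes
  Option E: v=27, gcd(2,27)=1 -> changes

Answer: B C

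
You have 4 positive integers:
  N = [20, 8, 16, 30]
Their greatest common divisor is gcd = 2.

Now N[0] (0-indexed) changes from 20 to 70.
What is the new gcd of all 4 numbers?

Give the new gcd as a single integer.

Answer: 2

Derivation:
Numbers: [20, 8, 16, 30], gcd = 2
Change: index 0, 20 -> 70
gcd of the OTHER numbers (without index 0): gcd([8, 16, 30]) = 2
New gcd = gcd(g_others, new_val) = gcd(2, 70) = 2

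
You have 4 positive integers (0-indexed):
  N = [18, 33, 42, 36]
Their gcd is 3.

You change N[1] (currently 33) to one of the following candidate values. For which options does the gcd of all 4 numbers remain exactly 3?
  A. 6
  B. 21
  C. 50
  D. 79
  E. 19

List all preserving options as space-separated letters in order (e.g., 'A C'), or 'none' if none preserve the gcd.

Old gcd = 3; gcd of others (without N[1]) = 6
New gcd for candidate v: gcd(6, v). Preserves old gcd iff gcd(6, v) = 3.
  Option A: v=6, gcd(6,6)=6 -> changes
  Option B: v=21, gcd(6,21)=3 -> preserves
  Option C: v=50, gcd(6,50)=2 -> changes
  Option D: v=79, gcd(6,79)=1 -> changes
  Option E: v=19, gcd(6,19)=1 -> changes

Answer: B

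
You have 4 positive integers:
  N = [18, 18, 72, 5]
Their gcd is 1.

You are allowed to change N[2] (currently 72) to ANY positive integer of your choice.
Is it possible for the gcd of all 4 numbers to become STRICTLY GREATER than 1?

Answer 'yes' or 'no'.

Current gcd = 1
gcd of all OTHER numbers (without N[2]=72): gcd([18, 18, 5]) = 1
The new gcd after any change is gcd(1, new_value).
This can be at most 1.
Since 1 = old gcd 1, the gcd can only stay the same or decrease.

Answer: no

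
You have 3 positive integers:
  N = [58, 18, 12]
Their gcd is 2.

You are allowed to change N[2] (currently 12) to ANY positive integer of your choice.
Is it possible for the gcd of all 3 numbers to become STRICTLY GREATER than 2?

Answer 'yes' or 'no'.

Current gcd = 2
gcd of all OTHER numbers (without N[2]=12): gcd([58, 18]) = 2
The new gcd after any change is gcd(2, new_value).
This can be at most 2.
Since 2 = old gcd 2, the gcd can only stay the same or decrease.

Answer: no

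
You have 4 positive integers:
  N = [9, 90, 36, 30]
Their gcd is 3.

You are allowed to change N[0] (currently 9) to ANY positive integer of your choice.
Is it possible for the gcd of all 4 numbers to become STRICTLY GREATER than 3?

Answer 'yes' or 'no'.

Current gcd = 3
gcd of all OTHER numbers (without N[0]=9): gcd([90, 36, 30]) = 6
The new gcd after any change is gcd(6, new_value).
This can be at most 6.
Since 6 > old gcd 3, the gcd CAN increase (e.g., set N[0] = 6).

Answer: yes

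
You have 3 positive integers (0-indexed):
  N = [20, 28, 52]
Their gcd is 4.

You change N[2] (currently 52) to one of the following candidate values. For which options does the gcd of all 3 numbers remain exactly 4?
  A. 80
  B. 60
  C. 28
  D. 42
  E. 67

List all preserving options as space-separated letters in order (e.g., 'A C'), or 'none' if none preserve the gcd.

Answer: A B C

Derivation:
Old gcd = 4; gcd of others (without N[2]) = 4
New gcd for candidate v: gcd(4, v). Preserves old gcd iff gcd(4, v) = 4.
  Option A: v=80, gcd(4,80)=4 -> preserves
  Option B: v=60, gcd(4,60)=4 -> preserves
  Option C: v=28, gcd(4,28)=4 -> preserves
  Option D: v=42, gcd(4,42)=2 -> changes
  Option E: v=67, gcd(4,67)=1 -> changes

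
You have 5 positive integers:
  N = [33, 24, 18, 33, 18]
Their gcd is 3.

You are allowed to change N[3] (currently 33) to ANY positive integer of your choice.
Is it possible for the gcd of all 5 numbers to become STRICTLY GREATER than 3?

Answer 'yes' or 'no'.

Current gcd = 3
gcd of all OTHER numbers (without N[3]=33): gcd([33, 24, 18, 18]) = 3
The new gcd after any change is gcd(3, new_value).
This can be at most 3.
Since 3 = old gcd 3, the gcd can only stay the same or decrease.

Answer: no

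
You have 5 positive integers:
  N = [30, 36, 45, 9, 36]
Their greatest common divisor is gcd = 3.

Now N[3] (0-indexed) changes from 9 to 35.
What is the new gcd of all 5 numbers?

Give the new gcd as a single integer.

Answer: 1

Derivation:
Numbers: [30, 36, 45, 9, 36], gcd = 3
Change: index 3, 9 -> 35
gcd of the OTHER numbers (without index 3): gcd([30, 36, 45, 36]) = 3
New gcd = gcd(g_others, new_val) = gcd(3, 35) = 1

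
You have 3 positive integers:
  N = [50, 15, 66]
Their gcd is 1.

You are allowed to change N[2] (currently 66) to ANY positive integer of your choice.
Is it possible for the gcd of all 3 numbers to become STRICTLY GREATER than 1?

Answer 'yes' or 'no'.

Answer: yes

Derivation:
Current gcd = 1
gcd of all OTHER numbers (without N[2]=66): gcd([50, 15]) = 5
The new gcd after any change is gcd(5, new_value).
This can be at most 5.
Since 5 > old gcd 1, the gcd CAN increase (e.g., set N[2] = 5).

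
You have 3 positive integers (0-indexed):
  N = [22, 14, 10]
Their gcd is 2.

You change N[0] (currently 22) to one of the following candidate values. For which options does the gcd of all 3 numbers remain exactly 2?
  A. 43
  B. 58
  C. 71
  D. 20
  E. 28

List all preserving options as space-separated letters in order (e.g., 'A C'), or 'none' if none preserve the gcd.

Old gcd = 2; gcd of others (without N[0]) = 2
New gcd for candidate v: gcd(2, v). Preserves old gcd iff gcd(2, v) = 2.
  Option A: v=43, gcd(2,43)=1 -> changes
  Option B: v=58, gcd(2,58)=2 -> preserves
  Option C: v=71, gcd(2,71)=1 -> changes
  Option D: v=20, gcd(2,20)=2 -> preserves
  Option E: v=28, gcd(2,28)=2 -> preserves

Answer: B D E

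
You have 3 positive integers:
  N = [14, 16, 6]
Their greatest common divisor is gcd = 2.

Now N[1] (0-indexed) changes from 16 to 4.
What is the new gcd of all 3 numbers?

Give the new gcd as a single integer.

Answer: 2

Derivation:
Numbers: [14, 16, 6], gcd = 2
Change: index 1, 16 -> 4
gcd of the OTHER numbers (without index 1): gcd([14, 6]) = 2
New gcd = gcd(g_others, new_val) = gcd(2, 4) = 2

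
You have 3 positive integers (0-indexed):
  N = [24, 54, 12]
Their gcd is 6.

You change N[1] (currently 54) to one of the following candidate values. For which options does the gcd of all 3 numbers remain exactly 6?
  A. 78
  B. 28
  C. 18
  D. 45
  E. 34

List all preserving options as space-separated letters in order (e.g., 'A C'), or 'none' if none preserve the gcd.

Answer: A C

Derivation:
Old gcd = 6; gcd of others (without N[1]) = 12
New gcd for candidate v: gcd(12, v). Preserves old gcd iff gcd(12, v) = 6.
  Option A: v=78, gcd(12,78)=6 -> preserves
  Option B: v=28, gcd(12,28)=4 -> changes
  Option C: v=18, gcd(12,18)=6 -> preserves
  Option D: v=45, gcd(12,45)=3 -> changes
  Option E: v=34, gcd(12,34)=2 -> changes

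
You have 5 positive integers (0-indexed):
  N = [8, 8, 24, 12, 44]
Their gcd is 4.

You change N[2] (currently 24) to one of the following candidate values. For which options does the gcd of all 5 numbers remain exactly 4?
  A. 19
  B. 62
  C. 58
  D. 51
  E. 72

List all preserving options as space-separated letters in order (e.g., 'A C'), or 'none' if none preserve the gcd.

Old gcd = 4; gcd of others (without N[2]) = 4
New gcd for candidate v: gcd(4, v). Preserves old gcd iff gcd(4, v) = 4.
  Option A: v=19, gcd(4,19)=1 -> changes
  Option B: v=62, gcd(4,62)=2 -> changes
  Option C: v=58, gcd(4,58)=2 -> changes
  Option D: v=51, gcd(4,51)=1 -> changes
  Option E: v=72, gcd(4,72)=4 -> preserves

Answer: E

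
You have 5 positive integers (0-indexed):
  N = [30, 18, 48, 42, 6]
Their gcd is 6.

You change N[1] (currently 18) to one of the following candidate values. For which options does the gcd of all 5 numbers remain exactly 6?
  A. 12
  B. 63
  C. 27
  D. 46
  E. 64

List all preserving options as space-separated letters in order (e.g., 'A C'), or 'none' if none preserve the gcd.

Old gcd = 6; gcd of others (without N[1]) = 6
New gcd for candidate v: gcd(6, v). Preserves old gcd iff gcd(6, v) = 6.
  Option A: v=12, gcd(6,12)=6 -> preserves
  Option B: v=63, gcd(6,63)=3 -> changes
  Option C: v=27, gcd(6,27)=3 -> changes
  Option D: v=46, gcd(6,46)=2 -> changes
  Option E: v=64, gcd(6,64)=2 -> changes

Answer: A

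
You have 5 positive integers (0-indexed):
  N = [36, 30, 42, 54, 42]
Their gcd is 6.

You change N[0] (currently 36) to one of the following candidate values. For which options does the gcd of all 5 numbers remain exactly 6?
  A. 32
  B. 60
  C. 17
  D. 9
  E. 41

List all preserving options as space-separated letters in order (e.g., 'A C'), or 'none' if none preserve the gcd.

Old gcd = 6; gcd of others (without N[0]) = 6
New gcd for candidate v: gcd(6, v). Preserves old gcd iff gcd(6, v) = 6.
  Option A: v=32, gcd(6,32)=2 -> changes
  Option B: v=60, gcd(6,60)=6 -> preserves
  Option C: v=17, gcd(6,17)=1 -> changes
  Option D: v=9, gcd(6,9)=3 -> changes
  Option E: v=41, gcd(6,41)=1 -> changes

Answer: B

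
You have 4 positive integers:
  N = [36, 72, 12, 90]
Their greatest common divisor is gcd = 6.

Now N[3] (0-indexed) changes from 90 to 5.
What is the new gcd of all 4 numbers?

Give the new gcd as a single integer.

Numbers: [36, 72, 12, 90], gcd = 6
Change: index 3, 90 -> 5
gcd of the OTHER numbers (without index 3): gcd([36, 72, 12]) = 12
New gcd = gcd(g_others, new_val) = gcd(12, 5) = 1

Answer: 1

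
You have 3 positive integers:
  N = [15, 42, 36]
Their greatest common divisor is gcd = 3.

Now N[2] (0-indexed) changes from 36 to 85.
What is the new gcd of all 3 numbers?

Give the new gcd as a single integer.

Answer: 1

Derivation:
Numbers: [15, 42, 36], gcd = 3
Change: index 2, 36 -> 85
gcd of the OTHER numbers (without index 2): gcd([15, 42]) = 3
New gcd = gcd(g_others, new_val) = gcd(3, 85) = 1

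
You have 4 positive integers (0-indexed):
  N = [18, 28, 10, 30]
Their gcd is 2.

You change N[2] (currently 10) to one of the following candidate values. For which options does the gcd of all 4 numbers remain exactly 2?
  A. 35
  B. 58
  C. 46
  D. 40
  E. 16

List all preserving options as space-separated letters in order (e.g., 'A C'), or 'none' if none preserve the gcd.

Old gcd = 2; gcd of others (without N[2]) = 2
New gcd for candidate v: gcd(2, v). Preserves old gcd iff gcd(2, v) = 2.
  Option A: v=35, gcd(2,35)=1 -> changes
  Option B: v=58, gcd(2,58)=2 -> preserves
  Option C: v=46, gcd(2,46)=2 -> preserves
  Option D: v=40, gcd(2,40)=2 -> preserves
  Option E: v=16, gcd(2,16)=2 -> preserves

Answer: B C D E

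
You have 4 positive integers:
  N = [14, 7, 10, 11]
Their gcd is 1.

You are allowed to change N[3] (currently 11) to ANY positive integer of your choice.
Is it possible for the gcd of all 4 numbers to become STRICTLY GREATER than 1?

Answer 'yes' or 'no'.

Current gcd = 1
gcd of all OTHER numbers (without N[3]=11): gcd([14, 7, 10]) = 1
The new gcd after any change is gcd(1, new_value).
This can be at most 1.
Since 1 = old gcd 1, the gcd can only stay the same or decrease.

Answer: no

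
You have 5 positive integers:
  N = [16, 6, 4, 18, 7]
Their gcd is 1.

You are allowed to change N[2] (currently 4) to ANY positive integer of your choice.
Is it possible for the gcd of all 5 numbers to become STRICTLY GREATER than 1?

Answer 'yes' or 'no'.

Current gcd = 1
gcd of all OTHER numbers (without N[2]=4): gcd([16, 6, 18, 7]) = 1
The new gcd after any change is gcd(1, new_value).
This can be at most 1.
Since 1 = old gcd 1, the gcd can only stay the same or decrease.

Answer: no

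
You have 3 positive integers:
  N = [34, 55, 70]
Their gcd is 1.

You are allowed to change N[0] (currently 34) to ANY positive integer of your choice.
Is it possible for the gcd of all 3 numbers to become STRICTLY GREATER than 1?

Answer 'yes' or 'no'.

Answer: yes

Derivation:
Current gcd = 1
gcd of all OTHER numbers (without N[0]=34): gcd([55, 70]) = 5
The new gcd after any change is gcd(5, new_value).
This can be at most 5.
Since 5 > old gcd 1, the gcd CAN increase (e.g., set N[0] = 5).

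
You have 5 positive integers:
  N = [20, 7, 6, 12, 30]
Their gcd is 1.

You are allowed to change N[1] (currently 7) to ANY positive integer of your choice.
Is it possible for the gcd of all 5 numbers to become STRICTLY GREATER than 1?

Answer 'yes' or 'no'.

Current gcd = 1
gcd of all OTHER numbers (without N[1]=7): gcd([20, 6, 12, 30]) = 2
The new gcd after any change is gcd(2, new_value).
This can be at most 2.
Since 2 > old gcd 1, the gcd CAN increase (e.g., set N[1] = 2).

Answer: yes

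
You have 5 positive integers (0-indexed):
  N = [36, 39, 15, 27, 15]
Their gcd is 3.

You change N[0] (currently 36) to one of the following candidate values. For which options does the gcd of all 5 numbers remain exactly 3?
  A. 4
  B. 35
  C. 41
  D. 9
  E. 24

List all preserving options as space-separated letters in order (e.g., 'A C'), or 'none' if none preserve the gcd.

Old gcd = 3; gcd of others (without N[0]) = 3
New gcd for candidate v: gcd(3, v). Preserves old gcd iff gcd(3, v) = 3.
  Option A: v=4, gcd(3,4)=1 -> changes
  Option B: v=35, gcd(3,35)=1 -> changes
  Option C: v=41, gcd(3,41)=1 -> changes
  Option D: v=9, gcd(3,9)=3 -> preserves
  Option E: v=24, gcd(3,24)=3 -> preserves

Answer: D E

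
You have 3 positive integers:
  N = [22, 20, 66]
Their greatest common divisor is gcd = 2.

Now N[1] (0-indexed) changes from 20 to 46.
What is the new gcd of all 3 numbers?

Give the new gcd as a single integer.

Numbers: [22, 20, 66], gcd = 2
Change: index 1, 20 -> 46
gcd of the OTHER numbers (without index 1): gcd([22, 66]) = 22
New gcd = gcd(g_others, new_val) = gcd(22, 46) = 2

Answer: 2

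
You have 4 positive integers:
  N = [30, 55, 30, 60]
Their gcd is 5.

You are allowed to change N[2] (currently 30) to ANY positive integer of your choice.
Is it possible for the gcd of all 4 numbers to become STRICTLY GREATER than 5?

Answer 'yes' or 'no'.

Current gcd = 5
gcd of all OTHER numbers (without N[2]=30): gcd([30, 55, 60]) = 5
The new gcd after any change is gcd(5, new_value).
This can be at most 5.
Since 5 = old gcd 5, the gcd can only stay the same or decrease.

Answer: no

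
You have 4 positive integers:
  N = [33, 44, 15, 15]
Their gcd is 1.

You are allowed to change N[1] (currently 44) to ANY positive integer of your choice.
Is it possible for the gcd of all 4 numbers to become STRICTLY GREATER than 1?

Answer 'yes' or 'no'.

Current gcd = 1
gcd of all OTHER numbers (without N[1]=44): gcd([33, 15, 15]) = 3
The new gcd after any change is gcd(3, new_value).
This can be at most 3.
Since 3 > old gcd 1, the gcd CAN increase (e.g., set N[1] = 3).

Answer: yes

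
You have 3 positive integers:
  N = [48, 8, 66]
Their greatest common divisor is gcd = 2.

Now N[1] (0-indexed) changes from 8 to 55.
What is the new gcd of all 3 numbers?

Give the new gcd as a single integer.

Numbers: [48, 8, 66], gcd = 2
Change: index 1, 8 -> 55
gcd of the OTHER numbers (without index 1): gcd([48, 66]) = 6
New gcd = gcd(g_others, new_val) = gcd(6, 55) = 1

Answer: 1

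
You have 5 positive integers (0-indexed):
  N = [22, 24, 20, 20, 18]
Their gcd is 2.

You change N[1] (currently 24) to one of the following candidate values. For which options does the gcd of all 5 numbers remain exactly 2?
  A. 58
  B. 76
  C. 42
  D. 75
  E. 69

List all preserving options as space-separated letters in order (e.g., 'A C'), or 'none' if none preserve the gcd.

Answer: A B C

Derivation:
Old gcd = 2; gcd of others (without N[1]) = 2
New gcd for candidate v: gcd(2, v). Preserves old gcd iff gcd(2, v) = 2.
  Option A: v=58, gcd(2,58)=2 -> preserves
  Option B: v=76, gcd(2,76)=2 -> preserves
  Option C: v=42, gcd(2,42)=2 -> preserves
  Option D: v=75, gcd(2,75)=1 -> changes
  Option E: v=69, gcd(2,69)=1 -> changes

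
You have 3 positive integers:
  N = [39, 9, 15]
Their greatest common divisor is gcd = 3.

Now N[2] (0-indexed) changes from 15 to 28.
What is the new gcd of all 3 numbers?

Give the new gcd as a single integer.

Numbers: [39, 9, 15], gcd = 3
Change: index 2, 15 -> 28
gcd of the OTHER numbers (without index 2): gcd([39, 9]) = 3
New gcd = gcd(g_others, new_val) = gcd(3, 28) = 1

Answer: 1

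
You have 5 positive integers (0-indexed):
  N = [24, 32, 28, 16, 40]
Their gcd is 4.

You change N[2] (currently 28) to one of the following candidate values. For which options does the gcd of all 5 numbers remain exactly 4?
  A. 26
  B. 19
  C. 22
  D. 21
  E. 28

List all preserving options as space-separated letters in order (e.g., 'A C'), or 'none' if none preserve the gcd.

Answer: E

Derivation:
Old gcd = 4; gcd of others (without N[2]) = 8
New gcd for candidate v: gcd(8, v). Preserves old gcd iff gcd(8, v) = 4.
  Option A: v=26, gcd(8,26)=2 -> changes
  Option B: v=19, gcd(8,19)=1 -> changes
  Option C: v=22, gcd(8,22)=2 -> changes
  Option D: v=21, gcd(8,21)=1 -> changes
  Option E: v=28, gcd(8,28)=4 -> preserves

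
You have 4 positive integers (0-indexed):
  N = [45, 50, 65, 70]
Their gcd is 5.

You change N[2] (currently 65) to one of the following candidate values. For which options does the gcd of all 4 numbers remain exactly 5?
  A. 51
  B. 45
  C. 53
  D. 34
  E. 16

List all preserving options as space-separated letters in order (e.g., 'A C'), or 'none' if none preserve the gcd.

Old gcd = 5; gcd of others (without N[2]) = 5
New gcd for candidate v: gcd(5, v). Preserves old gcd iff gcd(5, v) = 5.
  Option A: v=51, gcd(5,51)=1 -> changes
  Option B: v=45, gcd(5,45)=5 -> preserves
  Option C: v=53, gcd(5,53)=1 -> changes
  Option D: v=34, gcd(5,34)=1 -> changes
  Option E: v=16, gcd(5,16)=1 -> changes

Answer: B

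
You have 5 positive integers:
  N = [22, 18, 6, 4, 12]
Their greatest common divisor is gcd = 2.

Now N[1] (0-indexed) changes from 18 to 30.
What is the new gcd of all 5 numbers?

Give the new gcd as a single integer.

Answer: 2

Derivation:
Numbers: [22, 18, 6, 4, 12], gcd = 2
Change: index 1, 18 -> 30
gcd of the OTHER numbers (without index 1): gcd([22, 6, 4, 12]) = 2
New gcd = gcd(g_others, new_val) = gcd(2, 30) = 2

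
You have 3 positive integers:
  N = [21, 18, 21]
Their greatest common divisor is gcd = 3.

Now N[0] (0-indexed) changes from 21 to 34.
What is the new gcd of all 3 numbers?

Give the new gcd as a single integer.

Numbers: [21, 18, 21], gcd = 3
Change: index 0, 21 -> 34
gcd of the OTHER numbers (without index 0): gcd([18, 21]) = 3
New gcd = gcd(g_others, new_val) = gcd(3, 34) = 1

Answer: 1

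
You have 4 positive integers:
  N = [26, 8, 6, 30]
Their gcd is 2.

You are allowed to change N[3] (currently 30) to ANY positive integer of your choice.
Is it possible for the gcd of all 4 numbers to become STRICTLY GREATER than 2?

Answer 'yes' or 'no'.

Answer: no

Derivation:
Current gcd = 2
gcd of all OTHER numbers (without N[3]=30): gcd([26, 8, 6]) = 2
The new gcd after any change is gcd(2, new_value).
This can be at most 2.
Since 2 = old gcd 2, the gcd can only stay the same or decrease.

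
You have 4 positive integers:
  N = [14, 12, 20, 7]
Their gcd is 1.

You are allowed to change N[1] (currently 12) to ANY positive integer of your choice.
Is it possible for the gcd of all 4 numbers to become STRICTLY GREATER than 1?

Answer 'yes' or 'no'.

Current gcd = 1
gcd of all OTHER numbers (without N[1]=12): gcd([14, 20, 7]) = 1
The new gcd after any change is gcd(1, new_value).
This can be at most 1.
Since 1 = old gcd 1, the gcd can only stay the same or decrease.

Answer: no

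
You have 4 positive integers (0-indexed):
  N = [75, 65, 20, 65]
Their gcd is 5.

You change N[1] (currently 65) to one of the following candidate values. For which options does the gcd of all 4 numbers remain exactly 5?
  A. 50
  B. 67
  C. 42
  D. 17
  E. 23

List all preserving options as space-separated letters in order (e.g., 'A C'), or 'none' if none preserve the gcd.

Old gcd = 5; gcd of others (without N[1]) = 5
New gcd for candidate v: gcd(5, v). Preserves old gcd iff gcd(5, v) = 5.
  Option A: v=50, gcd(5,50)=5 -> preserves
  Option B: v=67, gcd(5,67)=1 -> changes
  Option C: v=42, gcd(5,42)=1 -> changes
  Option D: v=17, gcd(5,17)=1 -> changes
  Option E: v=23, gcd(5,23)=1 -> changes

Answer: A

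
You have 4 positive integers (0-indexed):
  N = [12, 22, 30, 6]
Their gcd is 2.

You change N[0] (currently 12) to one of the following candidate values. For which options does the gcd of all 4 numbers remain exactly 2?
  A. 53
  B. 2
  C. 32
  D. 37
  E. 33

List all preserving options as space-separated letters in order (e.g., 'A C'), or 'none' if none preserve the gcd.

Old gcd = 2; gcd of others (without N[0]) = 2
New gcd for candidate v: gcd(2, v). Preserves old gcd iff gcd(2, v) = 2.
  Option A: v=53, gcd(2,53)=1 -> changes
  Option B: v=2, gcd(2,2)=2 -> preserves
  Option C: v=32, gcd(2,32)=2 -> preserves
  Option D: v=37, gcd(2,37)=1 -> changes
  Option E: v=33, gcd(2,33)=1 -> changes

Answer: B C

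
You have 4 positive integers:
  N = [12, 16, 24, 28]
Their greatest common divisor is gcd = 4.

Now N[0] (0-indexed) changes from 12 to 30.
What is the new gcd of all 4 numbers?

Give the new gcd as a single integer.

Answer: 2

Derivation:
Numbers: [12, 16, 24, 28], gcd = 4
Change: index 0, 12 -> 30
gcd of the OTHER numbers (without index 0): gcd([16, 24, 28]) = 4
New gcd = gcd(g_others, new_val) = gcd(4, 30) = 2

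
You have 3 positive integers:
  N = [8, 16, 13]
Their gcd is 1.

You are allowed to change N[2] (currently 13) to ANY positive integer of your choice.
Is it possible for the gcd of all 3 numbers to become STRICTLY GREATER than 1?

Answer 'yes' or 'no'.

Current gcd = 1
gcd of all OTHER numbers (without N[2]=13): gcd([8, 16]) = 8
The new gcd after any change is gcd(8, new_value).
This can be at most 8.
Since 8 > old gcd 1, the gcd CAN increase (e.g., set N[2] = 8).

Answer: yes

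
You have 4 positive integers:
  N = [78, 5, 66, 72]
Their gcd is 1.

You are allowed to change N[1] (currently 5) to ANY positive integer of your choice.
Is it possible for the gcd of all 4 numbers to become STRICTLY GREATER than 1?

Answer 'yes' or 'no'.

Answer: yes

Derivation:
Current gcd = 1
gcd of all OTHER numbers (without N[1]=5): gcd([78, 66, 72]) = 6
The new gcd after any change is gcd(6, new_value).
This can be at most 6.
Since 6 > old gcd 1, the gcd CAN increase (e.g., set N[1] = 6).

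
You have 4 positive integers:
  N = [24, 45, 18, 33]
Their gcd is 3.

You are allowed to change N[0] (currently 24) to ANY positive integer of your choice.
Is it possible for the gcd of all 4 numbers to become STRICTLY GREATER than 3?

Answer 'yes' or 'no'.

Current gcd = 3
gcd of all OTHER numbers (without N[0]=24): gcd([45, 18, 33]) = 3
The new gcd after any change is gcd(3, new_value).
This can be at most 3.
Since 3 = old gcd 3, the gcd can only stay the same or decrease.

Answer: no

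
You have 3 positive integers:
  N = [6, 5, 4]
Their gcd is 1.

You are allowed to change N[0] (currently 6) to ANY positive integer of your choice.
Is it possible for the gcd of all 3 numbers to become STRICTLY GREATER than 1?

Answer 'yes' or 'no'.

Current gcd = 1
gcd of all OTHER numbers (without N[0]=6): gcd([5, 4]) = 1
The new gcd after any change is gcd(1, new_value).
This can be at most 1.
Since 1 = old gcd 1, the gcd can only stay the same or decrease.

Answer: no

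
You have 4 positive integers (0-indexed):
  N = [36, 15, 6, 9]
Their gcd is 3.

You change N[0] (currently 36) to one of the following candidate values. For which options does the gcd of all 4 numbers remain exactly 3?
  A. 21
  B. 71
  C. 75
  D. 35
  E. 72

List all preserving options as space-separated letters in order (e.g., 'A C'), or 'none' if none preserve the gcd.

Old gcd = 3; gcd of others (without N[0]) = 3
New gcd for candidate v: gcd(3, v). Preserves old gcd iff gcd(3, v) = 3.
  Option A: v=21, gcd(3,21)=3 -> preserves
  Option B: v=71, gcd(3,71)=1 -> changes
  Option C: v=75, gcd(3,75)=3 -> preserves
  Option D: v=35, gcd(3,35)=1 -> changes
  Option E: v=72, gcd(3,72)=3 -> preserves

Answer: A C E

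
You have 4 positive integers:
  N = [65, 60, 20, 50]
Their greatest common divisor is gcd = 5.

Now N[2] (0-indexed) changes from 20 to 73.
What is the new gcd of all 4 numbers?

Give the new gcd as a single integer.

Numbers: [65, 60, 20, 50], gcd = 5
Change: index 2, 20 -> 73
gcd of the OTHER numbers (without index 2): gcd([65, 60, 50]) = 5
New gcd = gcd(g_others, new_val) = gcd(5, 73) = 1

Answer: 1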